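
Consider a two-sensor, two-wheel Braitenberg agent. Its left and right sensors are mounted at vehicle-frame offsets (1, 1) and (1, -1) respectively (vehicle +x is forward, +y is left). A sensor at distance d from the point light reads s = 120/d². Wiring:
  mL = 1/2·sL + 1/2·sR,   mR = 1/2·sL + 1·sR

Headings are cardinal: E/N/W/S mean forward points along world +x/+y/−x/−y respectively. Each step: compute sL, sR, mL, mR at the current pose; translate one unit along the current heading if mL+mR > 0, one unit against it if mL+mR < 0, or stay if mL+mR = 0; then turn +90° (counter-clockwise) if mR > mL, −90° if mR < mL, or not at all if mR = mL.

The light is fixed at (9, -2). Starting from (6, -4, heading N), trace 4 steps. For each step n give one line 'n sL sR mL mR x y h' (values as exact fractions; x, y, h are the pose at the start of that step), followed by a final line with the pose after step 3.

n=0: pose=(6,-4,N); sL=120/17, sR=24; mL=264/17, mR=468/17; mL+mR=732/17 → advance +1; mR−mL=12 → turn +1·90°
n=1: pose=(6,-3,W); sL=6, sR=15/2; mL=27/4, mR=21/2; mL+mR=69/4 → advance +1; mR−mL=15/4 → turn +1·90°
n=2: pose=(5,-3,S); sL=120/13, sR=120/29; mL=2520/377, mR=3300/377; mL+mR=5820/377 → advance +1; mR−mL=60/29 → turn +1·90°
n=3: pose=(5,-4,E); sL=12, sR=20/3; mL=28/3, mR=38/3; mL+mR=22 → advance +1; mR−mL=10/3 → turn +1·90°

0 120/17 24 264/17 468/17 6 -4 N
1 6 15/2 27/4 21/2 6 -3 W
2 120/13 120/29 2520/377 3300/377 5 -3 S
3 12 20/3 28/3 38/3 5 -4 E
final 6 -4 N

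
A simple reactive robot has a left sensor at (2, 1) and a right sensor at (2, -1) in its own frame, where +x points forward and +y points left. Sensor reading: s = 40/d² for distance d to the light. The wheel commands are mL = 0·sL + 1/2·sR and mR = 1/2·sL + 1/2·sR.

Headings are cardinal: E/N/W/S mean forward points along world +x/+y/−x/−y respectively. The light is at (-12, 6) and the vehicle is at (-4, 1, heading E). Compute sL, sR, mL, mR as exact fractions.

10/29 5/17 5/34 315/986

left sensor world pos  = (-2, 2); dL² = 116
right sensor world pos = (-2, 0); dR² = 136
sL = 40/116 = 10/29
sR = 40/136 = 5/17
mL = 0·sL + 1/2·sR = 5/34
mR = 1/2·sL + 1/2·sR = 315/986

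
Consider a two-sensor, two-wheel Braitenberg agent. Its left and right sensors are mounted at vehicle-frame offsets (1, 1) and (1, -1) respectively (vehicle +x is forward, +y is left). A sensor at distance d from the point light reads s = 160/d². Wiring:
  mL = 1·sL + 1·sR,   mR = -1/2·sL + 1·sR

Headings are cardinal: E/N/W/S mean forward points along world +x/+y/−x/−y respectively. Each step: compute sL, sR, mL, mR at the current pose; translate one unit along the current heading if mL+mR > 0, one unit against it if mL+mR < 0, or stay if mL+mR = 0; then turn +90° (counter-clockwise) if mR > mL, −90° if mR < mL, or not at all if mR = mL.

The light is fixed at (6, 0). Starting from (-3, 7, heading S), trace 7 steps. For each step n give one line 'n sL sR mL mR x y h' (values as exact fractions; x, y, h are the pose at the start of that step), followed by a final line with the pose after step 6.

0 8/5 20/17 236/85 32/85 -3 7 S
1 32/25 160/149 8768/3725 1616/3725 -3 6 W
2 16/17 16/13 480/221 168/221 -4 6 N
3 32/29 160/117 8384/3393 2768/3393 -4 7 E
4 8/5 20/17 236/85 32/85 -3 7 S
5 32/25 160/149 8768/3725 1616/3725 -3 6 W
6 16/17 16/13 480/221 168/221 -4 6 N
final -4 7 E

n=0: pose=(-3,7,S); sL=8/5, sR=20/17; mL=236/85, mR=32/85; mL+mR=268/85 → advance +1; mR−mL=-12/5 → turn -1·90°
n=1: pose=(-3,6,W); sL=32/25, sR=160/149; mL=8768/3725, mR=1616/3725; mL+mR=10384/3725 → advance +1; mR−mL=-48/25 → turn -1·90°
n=2: pose=(-4,6,N); sL=16/17, sR=16/13; mL=480/221, mR=168/221; mL+mR=648/221 → advance +1; mR−mL=-24/17 → turn -1·90°
n=3: pose=(-4,7,E); sL=32/29, sR=160/117; mL=8384/3393, mR=2768/3393; mL+mR=11152/3393 → advance +1; mR−mL=-48/29 → turn -1·90°
n=4: pose=(-3,7,S); sL=8/5, sR=20/17; mL=236/85, mR=32/85; mL+mR=268/85 → advance +1; mR−mL=-12/5 → turn -1·90°
n=5: pose=(-3,6,W); sL=32/25, sR=160/149; mL=8768/3725, mR=1616/3725; mL+mR=10384/3725 → advance +1; mR−mL=-48/25 → turn -1·90°
n=6: pose=(-4,6,N); sL=16/17, sR=16/13; mL=480/221, mR=168/221; mL+mR=648/221 → advance +1; mR−mL=-24/17 → turn -1·90°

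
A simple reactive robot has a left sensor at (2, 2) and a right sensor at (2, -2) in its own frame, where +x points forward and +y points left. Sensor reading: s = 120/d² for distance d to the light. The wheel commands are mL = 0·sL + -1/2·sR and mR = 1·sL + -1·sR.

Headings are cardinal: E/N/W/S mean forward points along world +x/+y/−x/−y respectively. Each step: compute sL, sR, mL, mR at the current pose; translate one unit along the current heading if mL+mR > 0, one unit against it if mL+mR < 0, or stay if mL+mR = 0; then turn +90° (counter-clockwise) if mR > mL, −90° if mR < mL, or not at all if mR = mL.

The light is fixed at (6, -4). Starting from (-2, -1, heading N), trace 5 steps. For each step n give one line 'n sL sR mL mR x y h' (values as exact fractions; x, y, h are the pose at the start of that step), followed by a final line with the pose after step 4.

n=0: pose=(-2,-1,N); sL=24/25, sR=120/61; mL=-60/61, mR=-1536/1525; mL+mR=-3036/1525 → advance -1; mR−mL=-36/1525 → turn -1·90°
n=1: pose=(-2,-2,E); sL=30/13, sR=10/3; mL=-5/3, mR=-40/39; mL+mR=-35/13 → advance -1; mR−mL=25/39 → turn +1·90°
n=2: pose=(-3,-2,N); sL=120/137, sR=24/13; mL=-12/13, mR=-1728/1781; mL+mR=-3372/1781 → advance -1; mR−mL=-84/1781 → turn -1·90°
n=3: pose=(-3,-3,E); sL=60/29, sR=12/5; mL=-6/5, mR=-48/145; mL+mR=-222/145 → advance -1; mR−mL=126/145 → turn +1·90°
n=4: pose=(-4,-3,N); sL=40/51, sR=120/73; mL=-60/73, mR=-3200/3723; mL+mR=-6260/3723 → advance -1; mR−mL=-140/3723 → turn -1·90°

0 24/25 120/61 -60/61 -1536/1525 -2 -1 N
1 30/13 10/3 -5/3 -40/39 -2 -2 E
2 120/137 24/13 -12/13 -1728/1781 -3 -2 N
3 60/29 12/5 -6/5 -48/145 -3 -3 E
4 40/51 120/73 -60/73 -3200/3723 -4 -3 N
final -4 -4 E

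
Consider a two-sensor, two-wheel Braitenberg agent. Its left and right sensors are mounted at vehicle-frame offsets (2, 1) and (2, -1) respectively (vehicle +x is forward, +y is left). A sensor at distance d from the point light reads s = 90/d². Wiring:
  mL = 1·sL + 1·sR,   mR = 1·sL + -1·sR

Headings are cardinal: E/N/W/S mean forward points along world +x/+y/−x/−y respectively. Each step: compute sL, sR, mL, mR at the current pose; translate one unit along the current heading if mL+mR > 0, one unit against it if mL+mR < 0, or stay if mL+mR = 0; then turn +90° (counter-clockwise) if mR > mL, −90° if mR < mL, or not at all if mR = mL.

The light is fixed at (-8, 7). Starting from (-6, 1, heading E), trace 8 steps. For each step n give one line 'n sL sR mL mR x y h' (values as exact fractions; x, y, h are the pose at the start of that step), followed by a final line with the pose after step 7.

n=0: pose=(-6,1,E); sL=90/41, sR=18/13; mL=1908/533, mR=432/533; mL+mR=180/41 → advance +1; mR−mL=-36/13 → turn -1·90°
n=1: pose=(-5,1,S); sL=9/8, sR=45/34; mL=333/136, mR=-27/136; mL+mR=9/4 → advance +1; mR−mL=-45/17 → turn -1·90°
n=2: pose=(-5,0,W); sL=18/13, sR=90/37; mL=1836/481, mR=-504/481; mL+mR=36/13 → advance +1; mR−mL=-180/37 → turn -1·90°
n=3: pose=(-6,0,N); sL=45/13, sR=45/17; mL=1350/221, mR=180/221; mL+mR=90/13 → advance +1; mR−mL=-90/17 → turn -1·90°
n=4: pose=(-6,1,E); sL=90/41, sR=18/13; mL=1908/533, mR=432/533; mL+mR=180/41 → advance +1; mR−mL=-36/13 → turn -1·90°
n=5: pose=(-5,1,S); sL=9/8, sR=45/34; mL=333/136, mR=-27/136; mL+mR=9/4 → advance +1; mR−mL=-45/17 → turn -1·90°
n=6: pose=(-5,0,W); sL=18/13, sR=90/37; mL=1836/481, mR=-504/481; mL+mR=36/13 → advance +1; mR−mL=-180/37 → turn -1·90°
n=7: pose=(-6,0,N); sL=45/13, sR=45/17; mL=1350/221, mR=180/221; mL+mR=90/13 → advance +1; mR−mL=-90/17 → turn -1·90°

0 90/41 18/13 1908/533 432/533 -6 1 E
1 9/8 45/34 333/136 -27/136 -5 1 S
2 18/13 90/37 1836/481 -504/481 -5 0 W
3 45/13 45/17 1350/221 180/221 -6 0 N
4 90/41 18/13 1908/533 432/533 -6 1 E
5 9/8 45/34 333/136 -27/136 -5 1 S
6 18/13 90/37 1836/481 -504/481 -5 0 W
7 45/13 45/17 1350/221 180/221 -6 0 N
final -6 1 E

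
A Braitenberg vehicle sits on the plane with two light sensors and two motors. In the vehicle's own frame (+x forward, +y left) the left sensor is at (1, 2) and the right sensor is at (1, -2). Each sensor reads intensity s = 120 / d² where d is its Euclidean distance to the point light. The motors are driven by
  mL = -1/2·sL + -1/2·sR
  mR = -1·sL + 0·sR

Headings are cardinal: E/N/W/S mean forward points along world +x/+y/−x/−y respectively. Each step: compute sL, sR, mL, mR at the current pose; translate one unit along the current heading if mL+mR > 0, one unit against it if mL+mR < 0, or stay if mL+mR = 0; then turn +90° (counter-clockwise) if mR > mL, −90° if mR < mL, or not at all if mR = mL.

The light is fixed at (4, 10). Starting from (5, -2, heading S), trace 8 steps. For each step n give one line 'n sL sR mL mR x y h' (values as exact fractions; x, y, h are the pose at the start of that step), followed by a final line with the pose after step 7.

0 60/89 12/17 -1044/1513 -60/89 5 -2 S
1 24/17 120/173 -3096/2941 -24/17 5 -1 E
2 30/37 30/37 -30/37 -30/37 4 -1 S
3 24/25 24/25 -24/25 -24/25 4 0 S
4 15/13 15/13 -15/13 -15/13 4 1 S
5 24/17 24/17 -24/17 -24/17 4 2 S
6 30/17 30/17 -30/17 -30/17 4 3 S
7 120/53 120/53 -120/53 -120/53 4 4 S
final 4 5 S

n=0: pose=(5,-2,S); sL=60/89, sR=12/17; mL=-1044/1513, mR=-60/89; mL+mR=-2064/1513 → advance -1; mR−mL=24/1513 → turn +1·90°
n=1: pose=(5,-1,E); sL=24/17, sR=120/173; mL=-3096/2941, mR=-24/17; mL+mR=-7248/2941 → advance -1; mR−mL=-1056/2941 → turn -1·90°
n=2: pose=(4,-1,S); sL=30/37, sR=30/37; mL=-30/37, mR=-30/37; mL+mR=-60/37 → advance -1; mR−mL=0 → turn +0·90°
n=3: pose=(4,0,S); sL=24/25, sR=24/25; mL=-24/25, mR=-24/25; mL+mR=-48/25 → advance -1; mR−mL=0 → turn +0·90°
n=4: pose=(4,1,S); sL=15/13, sR=15/13; mL=-15/13, mR=-15/13; mL+mR=-30/13 → advance -1; mR−mL=0 → turn +0·90°
n=5: pose=(4,2,S); sL=24/17, sR=24/17; mL=-24/17, mR=-24/17; mL+mR=-48/17 → advance -1; mR−mL=0 → turn +0·90°
n=6: pose=(4,3,S); sL=30/17, sR=30/17; mL=-30/17, mR=-30/17; mL+mR=-60/17 → advance -1; mR−mL=0 → turn +0·90°
n=7: pose=(4,4,S); sL=120/53, sR=120/53; mL=-120/53, mR=-120/53; mL+mR=-240/53 → advance -1; mR−mL=0 → turn +0·90°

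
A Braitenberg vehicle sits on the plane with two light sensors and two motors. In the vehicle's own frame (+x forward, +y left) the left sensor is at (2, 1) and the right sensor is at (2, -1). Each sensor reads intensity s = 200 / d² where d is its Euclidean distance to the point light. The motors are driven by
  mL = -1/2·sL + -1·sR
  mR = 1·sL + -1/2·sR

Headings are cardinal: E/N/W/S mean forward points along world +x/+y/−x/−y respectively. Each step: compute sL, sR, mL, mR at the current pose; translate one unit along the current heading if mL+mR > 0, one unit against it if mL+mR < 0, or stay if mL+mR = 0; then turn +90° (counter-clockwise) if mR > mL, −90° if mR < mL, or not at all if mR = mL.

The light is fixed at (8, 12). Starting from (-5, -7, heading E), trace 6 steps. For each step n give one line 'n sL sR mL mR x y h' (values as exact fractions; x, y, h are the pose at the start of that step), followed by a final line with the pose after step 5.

n=0: pose=(-5,-7,E); sL=40/89, sR=200/521; mL=-28220/46369, mR=11940/46369; mL+mR=-16280/46369 → advance -1; mR−mL=40160/46369 → turn +1·90°
n=1: pose=(-6,-7,N); sL=100/257, sR=100/229; mL=-37150/58853, mR=10050/58853; mL+mR=-27100/58853 → advance -1; mR−mL=47200/58853 → turn +1·90°
n=2: pose=(-6,-8,W); sL=200/697, sR=200/617; mL=-201100/430049, mR=53700/430049; mL+mR=-147400/430049 → advance -1; mR−mL=254800/430049 → turn +1·90°
n=3: pose=(-5,-8,S); sL=50/157, sR=5/17; mL=-1210/2669, mR=915/5338; mL+mR=-1505/5338 → advance -1; mR−mL=3335/5338 → turn +1·90°
n=4: pose=(-5,-7,E); sL=40/89, sR=200/521; mL=-28220/46369, mR=11940/46369; mL+mR=-16280/46369 → advance -1; mR−mL=40160/46369 → turn +1·90°
n=5: pose=(-6,-7,N); sL=100/257, sR=100/229; mL=-37150/58853, mR=10050/58853; mL+mR=-27100/58853 → advance -1; mR−mL=47200/58853 → turn +1·90°

0 40/89 200/521 -28220/46369 11940/46369 -5 -7 E
1 100/257 100/229 -37150/58853 10050/58853 -6 -7 N
2 200/697 200/617 -201100/430049 53700/430049 -6 -8 W
3 50/157 5/17 -1210/2669 915/5338 -5 -8 S
4 40/89 200/521 -28220/46369 11940/46369 -5 -7 E
5 100/257 100/229 -37150/58853 10050/58853 -6 -7 N
final -6 -8 W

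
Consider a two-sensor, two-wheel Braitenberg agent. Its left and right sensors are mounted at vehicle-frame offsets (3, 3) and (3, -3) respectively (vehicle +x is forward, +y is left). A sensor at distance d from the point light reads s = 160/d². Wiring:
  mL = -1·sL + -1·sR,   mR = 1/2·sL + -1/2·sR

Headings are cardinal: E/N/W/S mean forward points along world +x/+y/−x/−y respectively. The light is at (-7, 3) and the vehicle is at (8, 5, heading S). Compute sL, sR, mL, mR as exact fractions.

left sensor world pos  = (11, 2); dL² = 325
right sensor world pos = (5, 2); dR² = 145
sL = 160/325 = 32/65
sR = 160/145 = 32/29
mL = -1·sL + -1·sR = -3008/1885
mR = 1/2·sL + -1/2·sR = -576/1885

32/65 32/29 -3008/1885 -576/1885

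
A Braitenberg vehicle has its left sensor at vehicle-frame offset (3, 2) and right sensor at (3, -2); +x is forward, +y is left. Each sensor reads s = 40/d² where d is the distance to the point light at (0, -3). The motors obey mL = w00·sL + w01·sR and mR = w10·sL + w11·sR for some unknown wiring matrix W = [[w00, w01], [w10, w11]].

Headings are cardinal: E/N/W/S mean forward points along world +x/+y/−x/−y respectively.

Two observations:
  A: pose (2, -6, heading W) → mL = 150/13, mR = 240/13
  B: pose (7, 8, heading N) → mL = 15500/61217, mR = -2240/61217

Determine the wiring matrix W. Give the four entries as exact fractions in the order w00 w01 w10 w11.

1 1/2 -1 1

obs A: pose=(2,-6,W) → sL=20/13, sR=20, mL=150/13, mR=240/13
obs B: pose=(7,8,N) → sL=40/221, sR=40/277, mL=15500/61217, mR=-2240/61217
sensor matrix S = [[20/13, 20], [40/221, 40/277]]; det S = -16000/4709
solve [mL_A; mL_B] = S·[w00; w01] and [mR_A; mR_B] = S·[w10; w11]:
  w00 = 1, w01 = 1/2, w10 = -1, w11 = 1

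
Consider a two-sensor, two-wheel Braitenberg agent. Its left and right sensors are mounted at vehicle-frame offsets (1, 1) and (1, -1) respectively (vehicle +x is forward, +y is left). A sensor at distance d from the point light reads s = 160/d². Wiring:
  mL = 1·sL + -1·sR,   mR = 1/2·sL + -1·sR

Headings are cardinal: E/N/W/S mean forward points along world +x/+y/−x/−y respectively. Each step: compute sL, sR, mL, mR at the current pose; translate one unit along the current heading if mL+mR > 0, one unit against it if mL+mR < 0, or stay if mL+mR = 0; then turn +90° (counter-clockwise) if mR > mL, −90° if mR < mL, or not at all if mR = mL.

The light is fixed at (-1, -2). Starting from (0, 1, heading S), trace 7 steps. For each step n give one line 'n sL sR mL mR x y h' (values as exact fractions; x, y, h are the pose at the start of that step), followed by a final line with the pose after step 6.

0 20 40 -20 -30 0 1 S
1 160/9 32/5 512/45 112/45 0 2 W
2 80/13 80/13 0 -40/13 -1 2 N
3 160/17 32 -384/17 -464/17 -1 1 E
4 40 20 20 0 -2 1 S
5 32 160/13 256/13 48/13 -2 0 W
6 80/9 16 -64/9 -104/9 -3 0 N
final -3 -1 E

n=0: pose=(0,1,S); sL=20, sR=40; mL=-20, mR=-30; mL+mR=-50 → advance -1; mR−mL=-10 → turn -1·90°
n=1: pose=(0,2,W); sL=160/9, sR=32/5; mL=512/45, mR=112/45; mL+mR=208/15 → advance +1; mR−mL=-80/9 → turn -1·90°
n=2: pose=(-1,2,N); sL=80/13, sR=80/13; mL=0, mR=-40/13; mL+mR=-40/13 → advance -1; mR−mL=-40/13 → turn -1·90°
n=3: pose=(-1,1,E); sL=160/17, sR=32; mL=-384/17, mR=-464/17; mL+mR=-848/17 → advance -1; mR−mL=-80/17 → turn -1·90°
n=4: pose=(-2,1,S); sL=40, sR=20; mL=20, mR=0; mL+mR=20 → advance +1; mR−mL=-20 → turn -1·90°
n=5: pose=(-2,0,W); sL=32, sR=160/13; mL=256/13, mR=48/13; mL+mR=304/13 → advance +1; mR−mL=-16 → turn -1·90°
n=6: pose=(-3,0,N); sL=80/9, sR=16; mL=-64/9, mR=-104/9; mL+mR=-56/3 → advance -1; mR−mL=-40/9 → turn -1·90°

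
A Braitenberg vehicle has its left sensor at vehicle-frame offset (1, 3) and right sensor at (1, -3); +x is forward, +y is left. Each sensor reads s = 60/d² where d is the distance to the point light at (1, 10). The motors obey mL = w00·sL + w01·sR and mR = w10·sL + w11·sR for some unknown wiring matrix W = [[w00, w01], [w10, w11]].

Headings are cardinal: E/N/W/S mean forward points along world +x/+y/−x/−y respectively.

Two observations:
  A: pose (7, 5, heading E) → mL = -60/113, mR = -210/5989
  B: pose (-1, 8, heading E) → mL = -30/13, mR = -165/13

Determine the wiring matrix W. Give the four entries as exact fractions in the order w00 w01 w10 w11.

obs A: pose=(7,5,E) → sL=60/53, sR=60/113, mL=-60/113, mR=-210/5989
obs B: pose=(-1,8,E) → sL=30, sR=30/13, mL=-30/13, mR=-165/13
sensor matrix S = [[60/53, 60/113], [30, 30/13]]; det S = -1036800/77857
solve [mL_A; mL_B] = S·[w00; w01] and [mR_A; mR_B] = S·[w10; w11]:
  w00 = 0, w01 = -1, w10 = -1/2, w11 = 1

0 -1 -1/2 1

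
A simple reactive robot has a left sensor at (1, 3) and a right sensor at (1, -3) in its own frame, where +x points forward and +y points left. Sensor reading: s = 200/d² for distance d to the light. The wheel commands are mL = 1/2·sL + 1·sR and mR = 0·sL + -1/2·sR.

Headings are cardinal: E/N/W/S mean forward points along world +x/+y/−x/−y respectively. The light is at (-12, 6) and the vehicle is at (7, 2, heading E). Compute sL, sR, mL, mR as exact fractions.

200/401 200/449 125100/180049 -100/449

left sensor world pos  = (8, 5); dL² = 401
right sensor world pos = (8, -1); dR² = 449
sL = 200/401 = 200/401
sR = 200/449 = 200/449
mL = 1/2·sL + 1·sR = 125100/180049
mR = 0·sL + -1/2·sR = -100/449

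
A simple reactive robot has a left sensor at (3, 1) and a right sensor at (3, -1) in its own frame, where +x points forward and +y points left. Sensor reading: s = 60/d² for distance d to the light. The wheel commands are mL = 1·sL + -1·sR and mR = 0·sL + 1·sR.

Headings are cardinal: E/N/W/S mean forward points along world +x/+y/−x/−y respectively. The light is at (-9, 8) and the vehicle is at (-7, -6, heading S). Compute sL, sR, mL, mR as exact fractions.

30/149 6/29 -24/4321 6/29

left sensor world pos  = (-6, -9); dL² = 298
right sensor world pos = (-8, -9); dR² = 290
sL = 60/298 = 30/149
sR = 60/290 = 6/29
mL = 1·sL + -1·sR = -24/4321
mR = 0·sL + 1·sR = 6/29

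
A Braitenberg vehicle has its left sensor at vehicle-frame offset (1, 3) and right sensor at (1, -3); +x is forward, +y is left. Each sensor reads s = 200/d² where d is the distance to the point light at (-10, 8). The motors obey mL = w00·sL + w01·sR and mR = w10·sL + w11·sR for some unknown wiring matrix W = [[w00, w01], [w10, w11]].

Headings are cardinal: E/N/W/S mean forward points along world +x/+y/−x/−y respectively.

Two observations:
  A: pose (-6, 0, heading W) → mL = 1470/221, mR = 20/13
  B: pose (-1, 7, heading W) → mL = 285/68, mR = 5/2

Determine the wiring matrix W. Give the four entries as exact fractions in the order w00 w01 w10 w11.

1/2 1 1 0

obs A: pose=(-6,0,W) → sL=20/13, sR=100/17, mL=1470/221, mR=20/13
obs B: pose=(-1,7,W) → sL=5/2, sR=50/17, mL=285/68, mR=5/2
sensor matrix S = [[20/13, 100/17], [5/2, 50/17]]; det S = -2250/221
solve [mL_A; mL_B] = S·[w00; w01] and [mR_A; mR_B] = S·[w10; w11]:
  w00 = 1/2, w01 = 1, w10 = 1, w11 = 0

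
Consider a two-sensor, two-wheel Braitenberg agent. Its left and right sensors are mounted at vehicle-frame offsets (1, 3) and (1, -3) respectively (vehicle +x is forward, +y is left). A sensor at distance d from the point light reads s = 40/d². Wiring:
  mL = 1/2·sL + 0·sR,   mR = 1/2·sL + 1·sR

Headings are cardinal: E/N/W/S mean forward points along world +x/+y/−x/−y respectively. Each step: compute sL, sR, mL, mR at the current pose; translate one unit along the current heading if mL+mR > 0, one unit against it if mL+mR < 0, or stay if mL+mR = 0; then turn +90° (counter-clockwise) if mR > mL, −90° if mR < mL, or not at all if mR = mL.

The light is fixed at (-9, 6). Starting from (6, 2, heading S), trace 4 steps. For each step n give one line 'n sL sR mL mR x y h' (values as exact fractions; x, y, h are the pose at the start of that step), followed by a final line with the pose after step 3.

n=0: pose=(6,2,S); sL=40/349, sR=40/169; mL=20/349, mR=17340/58981; mL+mR=20720/58981 → advance +1; mR−mL=40/169 → turn +1·90°
n=1: pose=(6,1,E); sL=2/13, sR=1/8; mL=1/13, mR=21/104; mL+mR=29/104 → advance +1; mR−mL=1/8 → turn +1·90°
n=2: pose=(7,1,N); sL=8/37, sR=40/377; mL=4/37, mR=2988/13949; mL+mR=4496/13949 → advance +1; mR−mL=40/377 → turn +1·90°
n=3: pose=(7,2,W); sL=20/137, sR=20/113; mL=10/137, mR=3870/15481; mL+mR=5000/15481 → advance +1; mR−mL=20/113 → turn +1·90°

0 40/349 40/169 20/349 17340/58981 6 2 S
1 2/13 1/8 1/13 21/104 6 1 E
2 8/37 40/377 4/37 2988/13949 7 1 N
3 20/137 20/113 10/137 3870/15481 7 2 W
final 6 2 S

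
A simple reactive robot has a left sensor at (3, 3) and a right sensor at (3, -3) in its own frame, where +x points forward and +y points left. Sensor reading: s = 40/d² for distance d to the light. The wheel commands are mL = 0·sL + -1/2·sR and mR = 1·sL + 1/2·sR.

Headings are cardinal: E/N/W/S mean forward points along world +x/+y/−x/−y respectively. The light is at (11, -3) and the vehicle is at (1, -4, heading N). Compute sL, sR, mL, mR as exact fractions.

left sensor world pos  = (-2, -1); dL² = 173
right sensor world pos = (4, -1); dR² = 53
sL = 40/173 = 40/173
sR = 40/53 = 40/53
mL = 0·sL + -1/2·sR = -20/53
mR = 1·sL + 1/2·sR = 5580/9169

40/173 40/53 -20/53 5580/9169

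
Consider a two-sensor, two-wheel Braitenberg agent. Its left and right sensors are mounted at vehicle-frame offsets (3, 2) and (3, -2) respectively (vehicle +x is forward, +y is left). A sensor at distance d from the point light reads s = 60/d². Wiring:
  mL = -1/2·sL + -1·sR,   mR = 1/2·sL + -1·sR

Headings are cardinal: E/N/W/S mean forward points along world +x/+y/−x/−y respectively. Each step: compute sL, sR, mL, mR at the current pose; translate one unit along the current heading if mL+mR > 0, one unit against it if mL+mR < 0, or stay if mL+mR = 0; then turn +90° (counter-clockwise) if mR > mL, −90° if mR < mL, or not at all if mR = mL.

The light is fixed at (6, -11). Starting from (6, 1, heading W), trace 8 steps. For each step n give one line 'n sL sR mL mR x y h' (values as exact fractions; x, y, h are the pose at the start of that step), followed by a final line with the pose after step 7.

n=0: pose=(6,1,W); sL=60/109, sR=12/41; mL=-2538/4469, mR=-78/4469; mL+mR=-24/41 → advance -1; mR−mL=60/109 → turn +1·90°
n=1: pose=(7,1,S); sL=2/3, sR=30/41; mL=-131/123, mR=-49/123; mL+mR=-60/41 → advance -1; mR−mL=2/3 → turn +1·90°
n=2: pose=(7,2,E); sL=60/241, sR=60/137; mL=-18570/33017, mR=-10350/33017; mL+mR=-120/137 → advance -1; mR−mL=60/241 → turn +1·90°
n=3: pose=(6,2,N); sL=3/13, sR=3/13; mL=-9/26, mR=-3/26; mL+mR=-6/13 → advance -1; mR−mL=3/13 → turn +1·90°
n=4: pose=(6,1,W); sL=60/109, sR=12/41; mL=-2538/4469, mR=-78/4469; mL+mR=-24/41 → advance -1; mR−mL=60/109 → turn +1·90°
n=5: pose=(7,1,S); sL=2/3, sR=30/41; mL=-131/123, mR=-49/123; mL+mR=-60/41 → advance -1; mR−mL=2/3 → turn +1·90°
n=6: pose=(7,2,E); sL=60/241, sR=60/137; mL=-18570/33017, mR=-10350/33017; mL+mR=-120/137 → advance -1; mR−mL=60/241 → turn +1·90°
n=7: pose=(6,2,N); sL=3/13, sR=3/13; mL=-9/26, mR=-3/26; mL+mR=-6/13 → advance -1; mR−mL=3/13 → turn +1·90°

0 60/109 12/41 -2538/4469 -78/4469 6 1 W
1 2/3 30/41 -131/123 -49/123 7 1 S
2 60/241 60/137 -18570/33017 -10350/33017 7 2 E
3 3/13 3/13 -9/26 -3/26 6 2 N
4 60/109 12/41 -2538/4469 -78/4469 6 1 W
5 2/3 30/41 -131/123 -49/123 7 1 S
6 60/241 60/137 -18570/33017 -10350/33017 7 2 E
7 3/13 3/13 -9/26 -3/26 6 2 N
final 6 1 W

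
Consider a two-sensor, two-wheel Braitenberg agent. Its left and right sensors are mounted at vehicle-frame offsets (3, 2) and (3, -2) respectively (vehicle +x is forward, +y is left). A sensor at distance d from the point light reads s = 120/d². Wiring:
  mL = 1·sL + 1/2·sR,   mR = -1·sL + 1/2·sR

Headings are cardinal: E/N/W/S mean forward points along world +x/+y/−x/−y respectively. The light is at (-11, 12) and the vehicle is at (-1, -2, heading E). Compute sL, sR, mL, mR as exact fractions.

120/313 24/85 13956/26605 -6444/26605

left sensor world pos  = (2, 0); dL² = 313
right sensor world pos = (2, -4); dR² = 425
sL = 120/313 = 120/313
sR = 120/425 = 24/85
mL = 1·sL + 1/2·sR = 13956/26605
mR = -1·sL + 1/2·sR = -6444/26605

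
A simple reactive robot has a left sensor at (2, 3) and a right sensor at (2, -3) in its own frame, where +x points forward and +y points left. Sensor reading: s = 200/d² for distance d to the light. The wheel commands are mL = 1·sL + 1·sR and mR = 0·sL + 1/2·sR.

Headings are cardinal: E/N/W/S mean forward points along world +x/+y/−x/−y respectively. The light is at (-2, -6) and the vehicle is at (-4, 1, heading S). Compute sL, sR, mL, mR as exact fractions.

left sensor world pos  = (-1, -1); dL² = 26
right sensor world pos = (-7, -1); dR² = 50
sL = 200/26 = 100/13
sR = 200/50 = 4
mL = 1·sL + 1·sR = 152/13
mR = 0·sL + 1/2·sR = 2

100/13 4 152/13 2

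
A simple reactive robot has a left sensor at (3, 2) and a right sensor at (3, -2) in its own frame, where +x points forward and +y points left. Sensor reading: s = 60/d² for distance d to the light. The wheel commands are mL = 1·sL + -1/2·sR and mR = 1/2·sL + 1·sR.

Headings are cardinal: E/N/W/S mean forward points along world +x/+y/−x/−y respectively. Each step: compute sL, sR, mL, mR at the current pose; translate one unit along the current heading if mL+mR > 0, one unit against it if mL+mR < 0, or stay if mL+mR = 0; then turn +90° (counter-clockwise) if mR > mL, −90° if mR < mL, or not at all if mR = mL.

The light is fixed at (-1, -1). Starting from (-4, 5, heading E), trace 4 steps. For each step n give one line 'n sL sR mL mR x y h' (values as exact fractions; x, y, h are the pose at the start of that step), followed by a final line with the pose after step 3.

n=0: pose=(-4,5,E); sL=15/16, sR=15/4; mL=-15/16, mR=135/32; mL+mR=105/32 → advance +1; mR−mL=165/32 → turn +1·90°
n=1: pose=(-3,5,N); sL=60/97, sR=20/27; mL=650/2619, mR=2750/2619; mL+mR=3400/2619 → advance +1; mR−mL=700/873 → turn +1·90°
n=2: pose=(-3,6,W); sL=6/5, sR=30/53; mL=243/265, mR=309/265; mL+mR=552/265 → advance +1; mR−mL=66/265 → turn +1·90°
n=3: pose=(-4,6,S); sL=60/17, sR=60/41; mL=1950/697, mR=2250/697; mL+mR=4200/697 → advance +1; mR−mL=300/697 → turn +1·90°

0 15/16 15/4 -15/16 135/32 -4 5 E
1 60/97 20/27 650/2619 2750/2619 -3 5 N
2 6/5 30/53 243/265 309/265 -3 6 W
3 60/17 60/41 1950/697 2250/697 -4 6 S
final -4 5 E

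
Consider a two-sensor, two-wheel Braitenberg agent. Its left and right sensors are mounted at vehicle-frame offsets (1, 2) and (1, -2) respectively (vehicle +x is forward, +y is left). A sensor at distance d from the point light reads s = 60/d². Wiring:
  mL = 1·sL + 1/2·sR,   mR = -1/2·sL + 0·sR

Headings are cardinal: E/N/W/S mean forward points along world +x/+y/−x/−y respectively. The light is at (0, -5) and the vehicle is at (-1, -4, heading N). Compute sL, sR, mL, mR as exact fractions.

left sensor world pos  = (-3, -3); dL² = 13
right sensor world pos = (1, -3); dR² = 5
sL = 60/13 = 60/13
sR = 60/5 = 12
mL = 1·sL + 1/2·sR = 138/13
mR = -1/2·sL + 0·sR = -30/13

60/13 12 138/13 -30/13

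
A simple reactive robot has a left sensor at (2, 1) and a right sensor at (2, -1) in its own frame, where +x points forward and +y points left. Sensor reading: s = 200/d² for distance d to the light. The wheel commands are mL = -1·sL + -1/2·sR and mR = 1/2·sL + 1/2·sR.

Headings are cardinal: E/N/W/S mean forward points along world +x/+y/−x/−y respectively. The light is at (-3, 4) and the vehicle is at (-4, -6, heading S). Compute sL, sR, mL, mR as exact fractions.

left sensor world pos  = (-3, -8); dL² = 144
right sensor world pos = (-5, -8); dR² = 148
sL = 200/144 = 25/18
sR = 200/148 = 50/37
mL = -1·sL + -1/2·sR = -1375/666
mR = 1/2·sL + 1/2·sR = 1825/1332

25/18 50/37 -1375/666 1825/1332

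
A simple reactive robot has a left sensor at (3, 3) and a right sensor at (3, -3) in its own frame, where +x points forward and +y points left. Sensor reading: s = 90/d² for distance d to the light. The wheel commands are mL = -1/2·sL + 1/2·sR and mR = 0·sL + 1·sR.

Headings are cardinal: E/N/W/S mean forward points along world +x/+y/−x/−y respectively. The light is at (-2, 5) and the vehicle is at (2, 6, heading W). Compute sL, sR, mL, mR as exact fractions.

left sensor world pos  = (-1, 3); dL² = 5
right sensor world pos = (-1, 9); dR² = 17
sL = 90/5 = 18
sR = 90/17 = 90/17
mL = -1/2·sL + 1/2·sR = -108/17
mR = 0·sL + 1·sR = 90/17

18 90/17 -108/17 90/17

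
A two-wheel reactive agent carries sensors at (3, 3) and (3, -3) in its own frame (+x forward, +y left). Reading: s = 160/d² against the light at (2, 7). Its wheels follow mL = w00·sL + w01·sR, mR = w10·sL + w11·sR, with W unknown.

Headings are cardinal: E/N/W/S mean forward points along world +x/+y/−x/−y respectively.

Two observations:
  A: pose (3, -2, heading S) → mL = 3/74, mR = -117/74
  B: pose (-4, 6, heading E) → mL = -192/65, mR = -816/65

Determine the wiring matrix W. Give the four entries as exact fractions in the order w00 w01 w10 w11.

-1/2 1/2 -1/2 -1

obs A: pose=(3,-2,S) → sL=1, sR=40/37, mL=3/74, mR=-117/74
obs B: pose=(-4,6,E) → sL=160/13, sR=32/5, mL=-192/65, mR=-816/65
sensor matrix S = [[1, 40/37], [160/13, 32/5]]; det S = -16608/2405
solve [mL_A; mL_B] = S·[w00; w01] and [mR_A; mR_B] = S·[w10; w11]:
  w00 = -1/2, w01 = 1/2, w10 = -1/2, w11 = -1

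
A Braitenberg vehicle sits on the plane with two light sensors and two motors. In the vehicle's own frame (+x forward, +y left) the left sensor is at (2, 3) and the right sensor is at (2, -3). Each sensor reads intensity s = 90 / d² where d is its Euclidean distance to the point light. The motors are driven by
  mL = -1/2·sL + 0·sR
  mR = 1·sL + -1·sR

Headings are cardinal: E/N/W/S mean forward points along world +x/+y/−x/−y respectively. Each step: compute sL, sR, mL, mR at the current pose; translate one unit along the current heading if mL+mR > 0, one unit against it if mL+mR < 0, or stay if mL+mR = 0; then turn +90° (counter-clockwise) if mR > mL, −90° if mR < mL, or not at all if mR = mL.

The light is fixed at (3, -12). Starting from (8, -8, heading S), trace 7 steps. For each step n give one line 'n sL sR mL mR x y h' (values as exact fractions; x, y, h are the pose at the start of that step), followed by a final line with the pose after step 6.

n=0: pose=(8,-8,S); sL=45/34, sR=45/4; mL=-45/68, mR=-675/68; mL+mR=-180/17 → advance -1; mR−mL=-315/34 → turn -1·90°
n=1: pose=(8,-7,W); sL=90/13, sR=90/73; mL=-45/13, mR=5400/949; mL+mR=2115/949 → advance +1; mR−mL=8685/949 → turn +1·90°
n=2: pose=(7,-7,S); sL=45/29, sR=9; mL=-45/58, mR=-216/29; mL+mR=-477/58 → advance -1; mR−mL=-387/58 → turn -1·90°
n=3: pose=(7,-6,W); sL=90/13, sR=18/17; mL=-45/13, mR=1296/221; mL+mR=531/221 → advance +1; mR−mL=2061/221 → turn +1·90°
n=4: pose=(6,-6,S); sL=45/26, sR=45/8; mL=-45/52, mR=-405/104; mL+mR=-495/104 → advance -1; mR−mL=-315/104 → turn -1·90°
n=5: pose=(6,-5,W); sL=90/17, sR=90/101; mL=-45/17, mR=7560/1717; mL+mR=3015/1717 → advance +1; mR−mL=12105/1717 → turn +1·90°
n=6: pose=(5,-5,S); sL=9/5, sR=45/13; mL=-9/10, mR=-108/65; mL+mR=-333/130 → advance -1; mR−mL=-99/130 → turn -1·90°

0 45/34 45/4 -45/68 -675/68 8 -8 S
1 90/13 90/73 -45/13 5400/949 8 -7 W
2 45/29 9 -45/58 -216/29 7 -7 S
3 90/13 18/17 -45/13 1296/221 7 -6 W
4 45/26 45/8 -45/52 -405/104 6 -6 S
5 90/17 90/101 -45/17 7560/1717 6 -5 W
6 9/5 45/13 -9/10 -108/65 5 -5 S
final 5 -4 W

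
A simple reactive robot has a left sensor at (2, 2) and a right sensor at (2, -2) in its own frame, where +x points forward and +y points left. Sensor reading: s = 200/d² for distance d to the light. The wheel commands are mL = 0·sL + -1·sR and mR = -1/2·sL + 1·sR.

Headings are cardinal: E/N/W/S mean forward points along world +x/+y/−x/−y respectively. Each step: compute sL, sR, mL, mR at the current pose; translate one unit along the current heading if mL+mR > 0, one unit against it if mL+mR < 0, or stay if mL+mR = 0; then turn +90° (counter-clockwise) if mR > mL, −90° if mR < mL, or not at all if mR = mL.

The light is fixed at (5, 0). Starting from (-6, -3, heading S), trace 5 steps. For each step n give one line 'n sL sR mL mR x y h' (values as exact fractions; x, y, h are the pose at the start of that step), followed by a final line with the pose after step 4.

0 100/53 100/97 -100/97 450/5141 -6 -3 S
1 200/81 200/97 -200/97 6500/7857 -6 -2 E
2 50/49 2 -2 73/49 -7 -2 N
3 200/221 200/197 -200/197 24500/43537 -7 -3 W
4 100/53 100/97 -100/97 450/5141 -6 -3 S
final -6 -2 E

n=0: pose=(-6,-3,S); sL=100/53, sR=100/97; mL=-100/97, mR=450/5141; mL+mR=-50/53 → advance -1; mR−mL=5750/5141 → turn +1·90°
n=1: pose=(-6,-2,E); sL=200/81, sR=200/97; mL=-200/97, mR=6500/7857; mL+mR=-100/81 → advance -1; mR−mL=22700/7857 → turn +1·90°
n=2: pose=(-7,-2,N); sL=50/49, sR=2; mL=-2, mR=73/49; mL+mR=-25/49 → advance -1; mR−mL=171/49 → turn +1·90°
n=3: pose=(-7,-3,W); sL=200/221, sR=200/197; mL=-200/197, mR=24500/43537; mL+mR=-100/221 → advance -1; mR−mL=68700/43537 → turn +1·90°
n=4: pose=(-6,-3,S); sL=100/53, sR=100/97; mL=-100/97, mR=450/5141; mL+mR=-50/53 → advance -1; mR−mL=5750/5141 → turn +1·90°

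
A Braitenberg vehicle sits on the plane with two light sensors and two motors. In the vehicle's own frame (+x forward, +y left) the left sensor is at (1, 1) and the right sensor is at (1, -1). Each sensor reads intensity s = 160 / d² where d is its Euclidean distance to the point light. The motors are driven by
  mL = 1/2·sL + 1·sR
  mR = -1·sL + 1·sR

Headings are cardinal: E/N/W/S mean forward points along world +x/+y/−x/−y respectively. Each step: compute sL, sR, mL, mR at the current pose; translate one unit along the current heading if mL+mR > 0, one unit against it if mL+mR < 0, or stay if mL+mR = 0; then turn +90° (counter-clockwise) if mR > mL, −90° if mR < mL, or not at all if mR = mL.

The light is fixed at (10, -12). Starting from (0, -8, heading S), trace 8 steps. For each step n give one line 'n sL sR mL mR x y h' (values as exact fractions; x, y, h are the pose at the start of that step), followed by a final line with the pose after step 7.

0 16/9 16/13 248/117 -64/117 0 -8 S
1 32/25 160/137 6192/3425 -384/3425 0 -9 W
2 1 40/29 109/58 11/29 -1 -9 N
3 32/25 160/109 5744/2725 512/2725 -1 -8 E
4 16/9 16/13 248/117 -64/117 0 -8 S
5 32/25 160/137 6192/3425 -384/3425 0 -9 W
6 1 40/29 109/58 11/29 -1 -9 N
7 32/25 160/109 5744/2725 512/2725 -1 -8 E
final 0 -8 S

n=0: pose=(0,-8,S); sL=16/9, sR=16/13; mL=248/117, mR=-64/117; mL+mR=184/117 → advance +1; mR−mL=-8/3 → turn -1·90°
n=1: pose=(0,-9,W); sL=32/25, sR=160/137; mL=6192/3425, mR=-384/3425; mL+mR=5808/3425 → advance +1; mR−mL=-48/25 → turn -1·90°
n=2: pose=(-1,-9,N); sL=1, sR=40/29; mL=109/58, mR=11/29; mL+mR=131/58 → advance +1; mR−mL=-3/2 → turn -1·90°
n=3: pose=(-1,-8,E); sL=32/25, sR=160/109; mL=5744/2725, mR=512/2725; mL+mR=6256/2725 → advance +1; mR−mL=-48/25 → turn -1·90°
n=4: pose=(0,-8,S); sL=16/9, sR=16/13; mL=248/117, mR=-64/117; mL+mR=184/117 → advance +1; mR−mL=-8/3 → turn -1·90°
n=5: pose=(0,-9,W); sL=32/25, sR=160/137; mL=6192/3425, mR=-384/3425; mL+mR=5808/3425 → advance +1; mR−mL=-48/25 → turn -1·90°
n=6: pose=(-1,-9,N); sL=1, sR=40/29; mL=109/58, mR=11/29; mL+mR=131/58 → advance +1; mR−mL=-3/2 → turn -1·90°
n=7: pose=(-1,-8,E); sL=32/25, sR=160/109; mL=5744/2725, mR=512/2725; mL+mR=6256/2725 → advance +1; mR−mL=-48/25 → turn -1·90°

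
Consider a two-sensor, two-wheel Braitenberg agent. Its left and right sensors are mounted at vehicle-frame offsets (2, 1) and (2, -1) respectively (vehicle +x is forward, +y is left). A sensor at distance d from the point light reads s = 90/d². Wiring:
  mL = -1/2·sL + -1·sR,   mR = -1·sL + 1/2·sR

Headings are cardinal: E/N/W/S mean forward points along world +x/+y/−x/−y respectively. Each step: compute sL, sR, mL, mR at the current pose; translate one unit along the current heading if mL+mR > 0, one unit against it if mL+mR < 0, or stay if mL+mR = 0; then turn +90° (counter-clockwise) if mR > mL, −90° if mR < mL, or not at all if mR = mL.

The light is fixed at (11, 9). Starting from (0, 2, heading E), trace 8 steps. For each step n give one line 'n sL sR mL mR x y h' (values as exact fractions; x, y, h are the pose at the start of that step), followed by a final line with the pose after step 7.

n=0: pose=(0,2,E); sL=10/13, sR=18/29; mL=-379/377, mR=-173/377; mL+mR=-552/377 → advance -1; mR−mL=206/377 → turn +1·90°
n=1: pose=(-1,2,N); sL=45/97, sR=45/73; mL=-12015/14162, mR=-2205/14162; mL+mR=-7110/7081 → advance -1; mR−mL=4905/7081 → turn +1·90°
n=2: pose=(-1,1,W); sL=90/277, sR=18/49; mL=-7191/13573, mR=-1917/13573; mL+mR=-9108/13573 → advance -1; mR−mL=5274/13573 → turn +1·90°
n=3: pose=(0,1,S); sL=9/20, sR=45/122; mL=-1449/2440, mR=-81/305; mL+mR=-2097/2440 → advance -1; mR−mL=801/2440 → turn +1·90°
n=4: pose=(0,2,E); sL=10/13, sR=18/29; mL=-379/377, mR=-173/377; mL+mR=-552/377 → advance -1; mR−mL=206/377 → turn +1·90°
n=5: pose=(-1,2,N); sL=45/97, sR=45/73; mL=-12015/14162, mR=-2205/14162; mL+mR=-7110/7081 → advance -1; mR−mL=4905/7081 → turn +1·90°
n=6: pose=(-1,1,W); sL=90/277, sR=18/49; mL=-7191/13573, mR=-1917/13573; mL+mR=-9108/13573 → advance -1; mR−mL=5274/13573 → turn +1·90°
n=7: pose=(0,1,S); sL=9/20, sR=45/122; mL=-1449/2440, mR=-81/305; mL+mR=-2097/2440 → advance -1; mR−mL=801/2440 → turn +1·90°

0 10/13 18/29 -379/377 -173/377 0 2 E
1 45/97 45/73 -12015/14162 -2205/14162 -1 2 N
2 90/277 18/49 -7191/13573 -1917/13573 -1 1 W
3 9/20 45/122 -1449/2440 -81/305 0 1 S
4 10/13 18/29 -379/377 -173/377 0 2 E
5 45/97 45/73 -12015/14162 -2205/14162 -1 2 N
6 90/277 18/49 -7191/13573 -1917/13573 -1 1 W
7 9/20 45/122 -1449/2440 -81/305 0 1 S
final 0 2 E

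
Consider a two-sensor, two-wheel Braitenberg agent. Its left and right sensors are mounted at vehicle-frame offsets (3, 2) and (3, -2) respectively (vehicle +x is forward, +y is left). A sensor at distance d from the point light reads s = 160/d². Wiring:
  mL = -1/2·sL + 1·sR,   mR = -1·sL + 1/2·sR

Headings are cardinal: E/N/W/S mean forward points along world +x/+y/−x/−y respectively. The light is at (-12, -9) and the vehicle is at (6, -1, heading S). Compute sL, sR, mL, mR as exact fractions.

left sensor world pos  = (8, -4); dL² = 425
right sensor world pos = (4, -4); dR² = 281
sL = 160/425 = 32/85
sR = 160/281 = 160/281
mL = -1/2·sL + 1·sR = 9104/23885
mR = -1·sL + 1/2·sR = -2192/23885

32/85 160/281 9104/23885 -2192/23885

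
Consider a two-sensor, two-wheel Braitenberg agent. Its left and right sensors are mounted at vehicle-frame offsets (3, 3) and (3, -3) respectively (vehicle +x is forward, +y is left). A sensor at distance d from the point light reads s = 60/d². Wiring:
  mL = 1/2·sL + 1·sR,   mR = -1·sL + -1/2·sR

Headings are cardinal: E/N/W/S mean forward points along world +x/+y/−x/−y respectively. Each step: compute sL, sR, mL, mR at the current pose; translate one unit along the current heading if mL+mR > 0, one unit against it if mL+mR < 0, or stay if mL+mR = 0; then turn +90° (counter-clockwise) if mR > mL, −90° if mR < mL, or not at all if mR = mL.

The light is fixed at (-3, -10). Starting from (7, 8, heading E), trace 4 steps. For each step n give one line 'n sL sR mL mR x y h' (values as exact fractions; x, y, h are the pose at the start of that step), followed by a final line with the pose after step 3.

n=0: pose=(7,8,E); sL=6/61, sR=30/197; mL=2421/12017, mR=-2097/12017; mL+mR=324/12017 → advance +1; mR−mL=-4518/12017 → turn -1·90°
n=1: pose=(8,8,S); sL=60/421, sR=60/289; mL=33930/121669, mR=-29970/121669; mL+mR=3960/121669 → advance +1; mR−mL=-63900/121669 → turn -1·90°
n=2: pose=(8,7,W); sL=3/13, sR=15/116; mL=369/1508, mR=-891/3016; mL+mR=-153/3016 → advance -1; mR−mL=-1629/3016 → turn -1·90°
n=3: pose=(9,7,N); sL=60/481, sR=12/125; mL=9522/60125, mR=-10386/60125; mL+mR=-864/60125 → advance -1; mR−mL=-19908/60125 → turn -1·90°

0 6/61 30/197 2421/12017 -2097/12017 7 8 E
1 60/421 60/289 33930/121669 -29970/121669 8 8 S
2 3/13 15/116 369/1508 -891/3016 8 7 W
3 60/481 12/125 9522/60125 -10386/60125 9 7 N
final 9 6 E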